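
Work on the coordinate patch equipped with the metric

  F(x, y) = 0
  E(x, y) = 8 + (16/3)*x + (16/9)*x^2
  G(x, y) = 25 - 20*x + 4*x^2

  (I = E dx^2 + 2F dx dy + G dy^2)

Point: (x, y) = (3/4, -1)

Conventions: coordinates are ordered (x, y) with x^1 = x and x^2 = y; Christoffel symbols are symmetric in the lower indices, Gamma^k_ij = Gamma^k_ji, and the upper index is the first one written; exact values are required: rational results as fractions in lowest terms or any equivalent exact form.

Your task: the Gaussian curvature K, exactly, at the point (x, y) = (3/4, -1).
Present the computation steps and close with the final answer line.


E = 13, F = 0, G = 49/4, EG - F^2 = 637/4 at the point
E_x = 8, E_y = 0, F_x = 0, F_y = 0, G_x = -14, G_y = 0
E_yy = 0, F_xy = 0, G_xx = 8
Using the Brioschi determinant formula for K from the metric derivatives:
M1 = [[-E_yy/2 + F_xy - G_xx/2, E_x/2, F_x - E_y/2], [F_y - G_x/2, E, F], [G_y/2, F, G]] = [[-4, 4, 0], [7, 13, 0], [0, 0, 49/4]]; det M1 = -980
M2 = [[0, E_y/2, G_x/2], [E_y/2, E, F], [G_x/2, F, G]] = [[0, 0, -7], [0, 13, 0], [-7, 0, 49/4]]; det M2 = -637
det M1 - det M2 = -343; K = -343 / (637/4)^2 = -16/1183

Answer: K = -16/1183


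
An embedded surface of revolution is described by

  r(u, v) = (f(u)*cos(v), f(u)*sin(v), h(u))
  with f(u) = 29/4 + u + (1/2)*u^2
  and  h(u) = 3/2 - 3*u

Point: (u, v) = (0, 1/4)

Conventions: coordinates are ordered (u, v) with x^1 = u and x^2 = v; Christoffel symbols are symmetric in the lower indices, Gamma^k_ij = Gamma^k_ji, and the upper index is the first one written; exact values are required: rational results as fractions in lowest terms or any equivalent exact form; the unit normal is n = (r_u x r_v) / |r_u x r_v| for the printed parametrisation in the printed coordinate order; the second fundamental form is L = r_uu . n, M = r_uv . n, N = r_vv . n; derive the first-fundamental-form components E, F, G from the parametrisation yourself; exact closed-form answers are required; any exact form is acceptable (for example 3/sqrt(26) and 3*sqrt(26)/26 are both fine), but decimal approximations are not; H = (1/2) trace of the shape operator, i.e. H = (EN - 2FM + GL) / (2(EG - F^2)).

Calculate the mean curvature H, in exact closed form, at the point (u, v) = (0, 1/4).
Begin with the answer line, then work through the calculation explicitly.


Answer: H = -33*sqrt(10)/5800

f = 29/4, f' = 1, f'' = 1, h' = -3, h'' = 0
E = 10, F = 0, G = 841/16; answer radicand W^2 = 10
unnormalised second-form numerators: l = 3, m = 0, n = -87/4; L = l/sqrt(10), and similarly M = m/sqrt(W^2), N = n/sqrt(W^2)
H = (E*n - 2*F*m + G*l) / (2*(EG - F^2)*sqrt(W^2)); E*n - 2*F*m + G*l = -957/16, EG - F^2 = 4205/8, so H = (-33/580)/sqrt(10)


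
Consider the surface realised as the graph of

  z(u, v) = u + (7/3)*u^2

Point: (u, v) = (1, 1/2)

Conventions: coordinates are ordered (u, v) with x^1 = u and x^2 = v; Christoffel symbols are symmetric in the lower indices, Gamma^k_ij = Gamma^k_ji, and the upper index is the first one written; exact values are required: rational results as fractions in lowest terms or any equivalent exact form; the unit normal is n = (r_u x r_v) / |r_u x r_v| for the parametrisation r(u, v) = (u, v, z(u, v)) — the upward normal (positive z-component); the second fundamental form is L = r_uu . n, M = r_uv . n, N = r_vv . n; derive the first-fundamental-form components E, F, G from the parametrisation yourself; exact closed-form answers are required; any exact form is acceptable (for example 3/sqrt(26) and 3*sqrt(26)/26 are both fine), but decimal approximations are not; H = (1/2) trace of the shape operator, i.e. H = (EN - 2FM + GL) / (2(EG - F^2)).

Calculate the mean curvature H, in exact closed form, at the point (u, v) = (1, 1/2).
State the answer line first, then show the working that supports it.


Answer: H = 63*sqrt(298)/88804

z_u = 17/3, z_v = 0, z_uu = 14/3, z_uv = 0, z_vv = 0
E = 298/9, F = 0, G = 1; answer radicand W^2 = 298/9
unnormalised second-form numerators: l = 14/3, m = 0, n = 0; L = l/sqrt(298/9), and similarly M = m/sqrt(W^2), N = n/sqrt(W^2)
H = (E*n - 2*F*m + G*l) / (2*(EG - F^2)*sqrt(W^2)); E*n - 2*F*m + G*l = 14/3, EG - F^2 = 298/9, so H = (21/298)/sqrt(298/9)


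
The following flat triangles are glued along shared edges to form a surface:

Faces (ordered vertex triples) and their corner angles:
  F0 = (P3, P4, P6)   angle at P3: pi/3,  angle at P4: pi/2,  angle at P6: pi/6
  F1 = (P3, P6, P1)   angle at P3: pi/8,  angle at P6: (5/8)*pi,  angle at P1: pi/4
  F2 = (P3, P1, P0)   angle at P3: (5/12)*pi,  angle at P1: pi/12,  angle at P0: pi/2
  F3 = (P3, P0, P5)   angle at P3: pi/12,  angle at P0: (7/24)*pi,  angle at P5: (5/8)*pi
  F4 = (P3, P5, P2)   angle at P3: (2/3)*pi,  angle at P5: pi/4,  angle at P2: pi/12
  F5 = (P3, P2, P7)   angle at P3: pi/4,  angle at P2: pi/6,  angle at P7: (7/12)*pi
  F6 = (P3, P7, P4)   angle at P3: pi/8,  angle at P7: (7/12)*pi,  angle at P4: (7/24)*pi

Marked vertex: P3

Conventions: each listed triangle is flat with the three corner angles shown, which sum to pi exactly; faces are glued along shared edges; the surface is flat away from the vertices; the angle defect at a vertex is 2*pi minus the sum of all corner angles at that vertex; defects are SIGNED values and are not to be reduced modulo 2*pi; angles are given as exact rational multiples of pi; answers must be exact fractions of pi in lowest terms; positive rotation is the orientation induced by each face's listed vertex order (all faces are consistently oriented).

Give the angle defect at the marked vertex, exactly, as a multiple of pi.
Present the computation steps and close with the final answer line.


Sum of corner angles at P3: 2*pi
defect = 2*pi - 2*pi

Answer: defect(P3) = 0


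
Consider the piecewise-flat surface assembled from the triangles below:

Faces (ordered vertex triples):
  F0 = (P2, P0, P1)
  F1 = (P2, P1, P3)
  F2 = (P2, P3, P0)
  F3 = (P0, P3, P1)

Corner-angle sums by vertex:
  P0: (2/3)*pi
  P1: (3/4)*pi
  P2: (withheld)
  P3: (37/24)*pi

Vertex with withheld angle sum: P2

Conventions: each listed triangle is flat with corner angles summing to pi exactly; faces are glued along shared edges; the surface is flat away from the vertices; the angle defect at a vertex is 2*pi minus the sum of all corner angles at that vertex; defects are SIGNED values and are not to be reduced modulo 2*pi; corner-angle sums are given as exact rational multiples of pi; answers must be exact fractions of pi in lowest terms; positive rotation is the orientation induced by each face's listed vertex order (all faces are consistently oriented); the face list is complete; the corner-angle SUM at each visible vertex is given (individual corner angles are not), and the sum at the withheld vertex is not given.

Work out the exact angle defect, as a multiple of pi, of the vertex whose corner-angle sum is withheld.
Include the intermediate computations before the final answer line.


V = 4, E = 6, F = 4; chi = V - E + F = 2
Gauss-Bonnet: total defect = 2*pi*chi = 4*pi; visible defects sum to (73/24)*pi

Answer: defect(P2) = (23/24)*pi


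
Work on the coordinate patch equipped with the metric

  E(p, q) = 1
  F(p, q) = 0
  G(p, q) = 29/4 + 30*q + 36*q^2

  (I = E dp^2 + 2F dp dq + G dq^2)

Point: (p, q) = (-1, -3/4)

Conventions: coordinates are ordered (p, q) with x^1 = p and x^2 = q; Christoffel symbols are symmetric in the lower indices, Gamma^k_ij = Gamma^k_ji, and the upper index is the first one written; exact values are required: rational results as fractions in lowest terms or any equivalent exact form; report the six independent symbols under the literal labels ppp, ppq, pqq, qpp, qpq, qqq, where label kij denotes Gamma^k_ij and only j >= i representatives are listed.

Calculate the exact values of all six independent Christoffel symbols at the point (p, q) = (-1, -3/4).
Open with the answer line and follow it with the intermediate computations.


Answer: Gamma_ppp = 0, Gamma_ppq = 0, Gamma_pqq = 0, Gamma_qpp = 0, Gamma_qpq = 0, Gamma_qqq = -12/5

E = 1, F = 0, G = 5 at the point
E_p = 0, E_q = 0, F_p = 0, F_q = 0, G_p = 0, G_q = -24
EG - F^2 = 5;  g^inv = (1/5) * [[5, 0], [0, 1]]
first-kind symbols [ij,l] = (1/2)(d_i g_jl + d_j g_il - d_l g_ij): [pp,p] = E_p/2 = 0, [pp,q] = F_p - E_q/2 = 0, [pq,p] = E_q/2 = 0, [pq,q] = G_p/2 = 0, [qq,p] = F_q - G_p/2 = 0, [qq,q] = G_q/2 = -12
Gamma^p_ij = (G*[ij,p] - F*[ij,q])/(EG - F^2), Gamma^q_ij = (E*[ij,q] - F*[ij,p])/(EG - F^2)


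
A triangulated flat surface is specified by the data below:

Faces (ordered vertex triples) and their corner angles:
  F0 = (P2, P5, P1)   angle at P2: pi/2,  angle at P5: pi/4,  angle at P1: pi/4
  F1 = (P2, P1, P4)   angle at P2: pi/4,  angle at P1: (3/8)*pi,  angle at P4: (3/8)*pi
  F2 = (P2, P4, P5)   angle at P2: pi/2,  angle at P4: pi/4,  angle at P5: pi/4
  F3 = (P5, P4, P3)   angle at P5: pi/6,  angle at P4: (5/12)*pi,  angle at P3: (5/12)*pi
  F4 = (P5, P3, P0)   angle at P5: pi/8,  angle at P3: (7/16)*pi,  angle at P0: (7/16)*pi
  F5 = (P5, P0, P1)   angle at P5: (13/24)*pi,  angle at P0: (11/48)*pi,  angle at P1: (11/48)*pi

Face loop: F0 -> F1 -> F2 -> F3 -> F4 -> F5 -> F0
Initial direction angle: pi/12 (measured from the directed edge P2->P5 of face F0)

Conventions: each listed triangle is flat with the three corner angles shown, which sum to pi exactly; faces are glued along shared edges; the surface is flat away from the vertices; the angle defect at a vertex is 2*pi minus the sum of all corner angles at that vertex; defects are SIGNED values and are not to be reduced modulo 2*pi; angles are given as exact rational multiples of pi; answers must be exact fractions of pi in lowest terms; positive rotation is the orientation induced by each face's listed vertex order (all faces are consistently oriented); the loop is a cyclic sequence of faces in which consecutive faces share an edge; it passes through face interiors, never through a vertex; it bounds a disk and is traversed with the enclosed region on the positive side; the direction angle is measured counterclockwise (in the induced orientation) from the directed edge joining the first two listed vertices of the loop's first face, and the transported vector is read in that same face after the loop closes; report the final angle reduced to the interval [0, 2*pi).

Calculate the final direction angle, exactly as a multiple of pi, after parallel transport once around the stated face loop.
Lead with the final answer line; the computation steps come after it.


Answer: final direction angle = (3/2)*pi

enclosed vertex P2: corner angles sum to (5/4)*pi, defect = 2*pi - (5/4)*pi = (3/4)*pi
enclosed vertex P5: corner angles sum to (4/3)*pi, defect = 2*pi - (4/3)*pi = (2/3)*pi
the rotation equals the total enclosed defect, so the final angle is initial + defects (mod 2*pi)
final angle = pi/12 + (17/12)*pi = (3/2)*pi (mod 2*pi)


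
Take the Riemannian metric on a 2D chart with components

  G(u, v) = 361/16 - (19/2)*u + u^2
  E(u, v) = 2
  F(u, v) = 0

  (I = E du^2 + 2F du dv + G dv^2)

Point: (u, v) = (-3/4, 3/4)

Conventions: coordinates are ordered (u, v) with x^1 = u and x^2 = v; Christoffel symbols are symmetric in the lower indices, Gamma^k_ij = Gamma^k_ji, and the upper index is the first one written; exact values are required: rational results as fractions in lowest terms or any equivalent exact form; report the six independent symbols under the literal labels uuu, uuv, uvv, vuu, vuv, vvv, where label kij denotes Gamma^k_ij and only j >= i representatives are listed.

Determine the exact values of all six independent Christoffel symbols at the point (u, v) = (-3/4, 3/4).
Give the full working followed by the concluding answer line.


E = 2, F = 0, G = 121/4 at the point
E_u = 0, E_v = 0, F_u = 0, F_v = 0, G_u = -11, G_v = 0
EG - F^2 = 121/2;  g^inv = (2/121) * [[121/4, 0], [0, 2]]
first-kind symbols [ij,l] = (1/2)(d_i g_jl + d_j g_il - d_l g_ij): [uu,u] = E_u/2 = 0, [uu,v] = F_u - E_v/2 = 0, [uv,u] = E_v/2 = 0, [uv,v] = G_u/2 = -11/2, [vv,u] = F_v - G_u/2 = 11/2, [vv,v] = G_v/2 = 0
Gamma^u_ij = (G*[ij,u] - F*[ij,v])/(EG - F^2), Gamma^v_ij = (E*[ij,v] - F*[ij,u])/(EG - F^2)

Answer: Gamma_uuu = 0, Gamma_uuv = 0, Gamma_uvv = 11/4, Gamma_vuu = 0, Gamma_vuv = -2/11, Gamma_vvv = 0


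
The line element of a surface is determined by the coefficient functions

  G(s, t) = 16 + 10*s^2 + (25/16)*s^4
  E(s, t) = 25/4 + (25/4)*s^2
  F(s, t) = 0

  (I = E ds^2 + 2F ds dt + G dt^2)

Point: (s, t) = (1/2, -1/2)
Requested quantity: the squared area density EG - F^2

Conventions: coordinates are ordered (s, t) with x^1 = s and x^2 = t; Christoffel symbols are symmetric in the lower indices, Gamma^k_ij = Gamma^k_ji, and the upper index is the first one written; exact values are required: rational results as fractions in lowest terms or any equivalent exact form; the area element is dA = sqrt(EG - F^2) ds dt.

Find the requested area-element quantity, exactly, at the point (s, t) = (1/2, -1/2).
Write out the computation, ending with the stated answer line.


E = 125/16, F = 0, G = 4761/256; EG - F^2 = 595125/4096

Answer: EG - F^2 = 595125/4096


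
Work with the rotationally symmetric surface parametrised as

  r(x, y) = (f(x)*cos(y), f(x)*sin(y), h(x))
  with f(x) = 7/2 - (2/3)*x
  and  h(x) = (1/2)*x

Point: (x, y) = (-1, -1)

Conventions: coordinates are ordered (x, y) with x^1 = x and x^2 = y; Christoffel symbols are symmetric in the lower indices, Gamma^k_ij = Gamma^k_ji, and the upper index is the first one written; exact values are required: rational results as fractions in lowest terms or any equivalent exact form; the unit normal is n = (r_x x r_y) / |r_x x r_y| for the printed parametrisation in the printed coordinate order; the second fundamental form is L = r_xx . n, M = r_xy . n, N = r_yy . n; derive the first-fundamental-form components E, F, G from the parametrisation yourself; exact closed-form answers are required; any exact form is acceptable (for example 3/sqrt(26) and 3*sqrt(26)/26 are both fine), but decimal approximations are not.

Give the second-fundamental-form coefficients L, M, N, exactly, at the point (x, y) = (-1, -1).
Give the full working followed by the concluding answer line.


f = 25/6, f' = -2/3, f'' = 0, h' = 1/2, h'' = 0
E = 25/36, F = 0, G = 625/36; answer radicand W^2 = 25/36
unnormalised second-form numerators: l = 0, m = 0, n = 25/12; L = l/sqrt(25/36), and similarly M = m/sqrt(W^2), N = n/sqrt(W^2)

Answer: L = 0, M = 0, N = 5/2


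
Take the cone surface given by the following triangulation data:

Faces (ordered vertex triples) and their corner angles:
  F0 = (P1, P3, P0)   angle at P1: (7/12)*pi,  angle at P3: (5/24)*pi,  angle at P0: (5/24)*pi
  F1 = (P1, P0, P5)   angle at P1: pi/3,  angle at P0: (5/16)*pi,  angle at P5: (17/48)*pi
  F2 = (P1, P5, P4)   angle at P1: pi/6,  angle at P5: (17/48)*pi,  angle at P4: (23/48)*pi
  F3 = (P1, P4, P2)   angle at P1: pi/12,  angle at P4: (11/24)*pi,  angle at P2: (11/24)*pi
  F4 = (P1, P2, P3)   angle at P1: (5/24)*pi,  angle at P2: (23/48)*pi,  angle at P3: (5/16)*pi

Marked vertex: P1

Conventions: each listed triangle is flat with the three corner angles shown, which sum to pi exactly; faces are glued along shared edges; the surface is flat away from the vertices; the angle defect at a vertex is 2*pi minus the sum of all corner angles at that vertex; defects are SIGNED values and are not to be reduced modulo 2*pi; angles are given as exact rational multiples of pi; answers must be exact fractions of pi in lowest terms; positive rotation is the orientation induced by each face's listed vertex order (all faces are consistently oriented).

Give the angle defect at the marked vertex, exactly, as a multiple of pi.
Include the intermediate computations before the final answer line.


Sum of corner angles at P1: (11/8)*pi
defect = 2*pi - (11/8)*pi

Answer: defect(P1) = (5/8)*pi


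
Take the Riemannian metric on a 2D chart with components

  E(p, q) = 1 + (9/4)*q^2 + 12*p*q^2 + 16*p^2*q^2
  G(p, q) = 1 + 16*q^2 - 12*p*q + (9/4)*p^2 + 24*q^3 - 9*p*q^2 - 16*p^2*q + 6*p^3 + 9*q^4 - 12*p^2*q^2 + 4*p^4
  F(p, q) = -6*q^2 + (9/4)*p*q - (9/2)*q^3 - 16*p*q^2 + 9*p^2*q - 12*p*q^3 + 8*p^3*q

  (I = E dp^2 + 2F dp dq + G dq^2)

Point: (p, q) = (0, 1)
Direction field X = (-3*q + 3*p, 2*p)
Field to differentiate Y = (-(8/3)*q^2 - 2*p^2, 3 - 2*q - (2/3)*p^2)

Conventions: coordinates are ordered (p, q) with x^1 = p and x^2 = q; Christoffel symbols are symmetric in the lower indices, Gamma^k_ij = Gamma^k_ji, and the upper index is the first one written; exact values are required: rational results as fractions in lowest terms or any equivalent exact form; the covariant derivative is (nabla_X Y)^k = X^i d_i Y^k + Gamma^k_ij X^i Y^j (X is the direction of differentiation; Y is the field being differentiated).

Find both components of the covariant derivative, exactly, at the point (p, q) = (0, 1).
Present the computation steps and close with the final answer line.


E = 13/4, F = -21/2, G = 50 at the point
E_p = 12, E_q = 9/2, F_p = -103/4, F_q = -51/2, G_p = -21, G_q = 140
EG - F^2 = 209/4;  g^inv = (4/209) * [[50, 21/2], [21/2, 13/4]]
first-kind symbols [ij,l] = (1/2)(d_i g_jl + d_j g_il - d_l g_ij): [pp,p] = E_p/2 = 6, [pp,q] = F_p - E_q/2 = -28, [pq,p] = E_q/2 = 9/4, [pq,q] = G_p/2 = -21/2, [qq,p] = F_q - G_p/2 = -15, [qq,q] = G_q/2 = 70
Gamma^p_ij = (G*[ij,p] - F*[ij,q])/(EG - F^2), Gamma^q_ij = (E*[ij,q] - F*[ij,p])/(EG - F^2)
Gamma_ppp = 24/209, Gamma_ppq = 9/209, Gamma_pqq = -60/209, Gamma_qpp = -112/209, Gamma_qpq = -42/209, Gamma_qqq = 280/209
X = (-3, 0), Y = (-8/3, 1) at the point

Answer: (nabla_X Y)^p = 15/19, (nabla_X Y)^q = -70/19


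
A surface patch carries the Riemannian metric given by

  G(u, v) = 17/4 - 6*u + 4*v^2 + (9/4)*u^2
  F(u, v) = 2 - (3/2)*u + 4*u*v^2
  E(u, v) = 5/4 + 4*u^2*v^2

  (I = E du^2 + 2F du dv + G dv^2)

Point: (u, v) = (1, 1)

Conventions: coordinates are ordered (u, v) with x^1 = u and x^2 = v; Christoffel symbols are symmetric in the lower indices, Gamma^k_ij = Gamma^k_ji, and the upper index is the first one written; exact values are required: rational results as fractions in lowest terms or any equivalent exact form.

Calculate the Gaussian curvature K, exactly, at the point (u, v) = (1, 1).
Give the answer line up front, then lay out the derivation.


Answer: K = -37/81

E = 21/4, F = 9/2, G = 9/2, EG - F^2 = 27/8 at the point
E_u = 8, E_v = 8, F_u = 5/2, F_v = 8, G_u = -3/2, G_v = 8
E_vv = 8, F_uv = 8, G_uu = 9/2
Evaluate Brioschi's two determinant matrices M1, M2 and divide by (EG - F^2)^2.
M1 = [[-E_vv/2 + F_uv - G_uu/2, E_u/2, F_u - E_v/2], [F_v - G_u/2, E, F], [G_v/2, F, G]] = [[7/4, 4, -3/2], [35/4, 21/4, 9/2], [4, 9/2, 9/2]]; det M1 = -3429/32
M2 = [[0, E_v/2, G_u/2], [E_v/2, E, F], [G_u/2, F, G]] = [[0, 4, -3/4], [4, 21/4, 9/2], [-3/4, 9/2, 9/2]]; det M2 = -6525/64
det M1 - det M2 = -333/64; K = -333/64 / (27/8)^2 = -37/81


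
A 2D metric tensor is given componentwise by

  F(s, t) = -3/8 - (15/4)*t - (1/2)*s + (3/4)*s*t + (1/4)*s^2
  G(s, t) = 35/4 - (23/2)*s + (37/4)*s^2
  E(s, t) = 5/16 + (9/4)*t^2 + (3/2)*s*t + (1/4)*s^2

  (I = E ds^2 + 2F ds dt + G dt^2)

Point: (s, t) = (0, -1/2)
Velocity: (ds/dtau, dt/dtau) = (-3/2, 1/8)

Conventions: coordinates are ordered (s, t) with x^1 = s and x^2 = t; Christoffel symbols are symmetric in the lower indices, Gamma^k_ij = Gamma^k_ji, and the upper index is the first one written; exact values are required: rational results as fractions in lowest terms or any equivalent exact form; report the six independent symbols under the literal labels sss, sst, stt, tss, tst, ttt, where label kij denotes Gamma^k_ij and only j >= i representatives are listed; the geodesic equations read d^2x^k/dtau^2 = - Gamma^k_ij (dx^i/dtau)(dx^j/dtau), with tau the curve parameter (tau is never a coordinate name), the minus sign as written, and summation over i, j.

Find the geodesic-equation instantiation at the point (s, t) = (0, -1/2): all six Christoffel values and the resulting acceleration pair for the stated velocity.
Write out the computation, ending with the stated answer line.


E = 7/8, F = 3/2, G = 35/4 at the point
E_s = -3/4, E_t = -9/4, F_s = -7/8, F_t = -15/4, G_s = -23/2, G_t = 0
EG - F^2 = 173/32;  g^inv = (32/173) * [[35/4, -3/2], [-3/2, 7/8]]
first-kind symbols [ij,l] = (1/2)(d_i g_jl + d_j g_il - d_l g_ij): [ss,s] = E_s/2 = -3/8, [ss,t] = F_s - E_t/2 = 1/4, [st,s] = E_t/2 = -9/8, [st,t] = G_s/2 = -23/4, [tt,s] = F_t - G_s/2 = 2, [tt,t] = G_t/2 = 0
Gamma^s_ij = (G*[ij,s] - F*[ij,t])/(EG - F^2), Gamma^t_ij = (E*[ij,t] - F*[ij,s])/(EG - F^2)
Gamma_sss = -117/173, Gamma_sst = -39/173, Gamma_stt = 560/173, Gamma_tss = 25/173, Gamma_tst = -107/173, Gamma_ttt = -96/173
d^2s/dtau^2 = -(Gamma_sss*(-3/2)^2 + 2*Gamma_sst*(-3/2)*(1/8) + Gamma_stt*(1/8)^2) = 1919/1384
d^2t/dtau^2 = -(Gamma_tss*(-3/2)^2 + 2*Gamma_tst*(-3/2)*(1/8) + Gamma_ttt*(1/8)^2) = -759/1384

Answer: Gamma_sss = -117/173, Gamma_sst = -39/173, Gamma_stt = 560/173, Gamma_tss = 25/173, Gamma_tst = -107/173, Gamma_ttt = -96/173; accelerations (d^2s/dtau^2, d^2t/dtau^2) = (1919/1384, -759/1384)


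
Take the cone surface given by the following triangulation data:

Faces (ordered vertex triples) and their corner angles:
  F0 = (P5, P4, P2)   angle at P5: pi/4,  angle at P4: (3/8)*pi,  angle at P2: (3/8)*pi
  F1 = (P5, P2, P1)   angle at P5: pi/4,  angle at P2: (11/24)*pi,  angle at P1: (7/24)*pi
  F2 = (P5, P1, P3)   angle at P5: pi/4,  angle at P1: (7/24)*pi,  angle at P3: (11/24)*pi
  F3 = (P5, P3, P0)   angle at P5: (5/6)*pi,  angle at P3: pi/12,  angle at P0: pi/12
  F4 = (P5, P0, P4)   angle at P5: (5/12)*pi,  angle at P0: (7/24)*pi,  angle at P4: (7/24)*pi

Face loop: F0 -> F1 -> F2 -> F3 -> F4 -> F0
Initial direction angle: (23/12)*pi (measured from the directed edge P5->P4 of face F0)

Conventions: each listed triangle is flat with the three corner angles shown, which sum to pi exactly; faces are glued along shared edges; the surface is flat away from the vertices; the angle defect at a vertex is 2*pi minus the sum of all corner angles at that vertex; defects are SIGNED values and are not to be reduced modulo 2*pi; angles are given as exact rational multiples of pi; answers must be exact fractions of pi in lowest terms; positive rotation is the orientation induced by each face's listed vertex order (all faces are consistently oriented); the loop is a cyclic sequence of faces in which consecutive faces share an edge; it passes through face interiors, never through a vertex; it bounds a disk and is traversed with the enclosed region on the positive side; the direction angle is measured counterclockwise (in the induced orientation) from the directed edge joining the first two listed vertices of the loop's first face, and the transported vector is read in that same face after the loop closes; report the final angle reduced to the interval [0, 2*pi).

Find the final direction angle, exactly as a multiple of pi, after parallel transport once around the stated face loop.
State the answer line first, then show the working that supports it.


Answer: final direction angle = (23/12)*pi

enclosed vertex P5: corner angles sum to 2*pi, defect = 2*pi - 2*pi = 0
final direction = starting direction + enclosed defect total, reduced mod 2*pi (induced orientation)
final angle = (23/12)*pi + 0 = (23/12)*pi (mod 2*pi)


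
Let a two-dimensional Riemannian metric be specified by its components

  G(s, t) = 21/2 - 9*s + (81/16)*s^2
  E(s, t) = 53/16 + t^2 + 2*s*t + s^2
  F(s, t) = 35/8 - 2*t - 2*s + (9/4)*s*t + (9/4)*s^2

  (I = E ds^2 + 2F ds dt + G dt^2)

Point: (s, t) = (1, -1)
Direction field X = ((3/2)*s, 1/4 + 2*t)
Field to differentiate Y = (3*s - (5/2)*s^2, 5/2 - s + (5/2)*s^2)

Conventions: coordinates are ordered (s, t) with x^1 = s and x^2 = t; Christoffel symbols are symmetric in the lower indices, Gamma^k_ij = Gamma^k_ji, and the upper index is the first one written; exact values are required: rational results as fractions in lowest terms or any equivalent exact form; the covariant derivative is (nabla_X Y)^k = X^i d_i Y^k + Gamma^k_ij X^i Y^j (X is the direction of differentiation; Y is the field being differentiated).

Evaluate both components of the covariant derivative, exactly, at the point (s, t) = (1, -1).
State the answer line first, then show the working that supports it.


Answer: (nabla_X Y)^s = -201/76, (nabla_X Y)^t = 33149/5320

E = 53/16, F = 35/8, G = 105/16 at the point
E_s = 0, E_t = 0, F_s = 1/4, F_t = 1/4, G_s = 9/8, G_t = 0
EG - F^2 = 665/256;  g^inv = (256/665) * [[105/16, -35/8], [-35/8, 53/16]]
first-kind symbols [ij,l] = (1/2)(d_i g_jl + d_j g_il - d_l g_ij): [ss,s] = E_s/2 = 0, [ss,t] = F_s - E_t/2 = 1/4, [st,s] = E_t/2 = 0, [st,t] = G_s/2 = 9/16, [tt,s] = F_t - G_s/2 = -5/16, [tt,t] = G_t/2 = 0
Gamma^s_ij = (G*[ij,s] - F*[ij,t])/(EG - F^2), Gamma^t_ij = (E*[ij,t] - F*[ij,s])/(EG - F^2)
Gamma_sss = -8/19, Gamma_sst = -18/19, Gamma_stt = -15/19, Gamma_tss = 212/665, Gamma_tst = 477/665, Gamma_ttt = 10/19
X = (3/2, -7/4), Y = (1/2, 4) at the point


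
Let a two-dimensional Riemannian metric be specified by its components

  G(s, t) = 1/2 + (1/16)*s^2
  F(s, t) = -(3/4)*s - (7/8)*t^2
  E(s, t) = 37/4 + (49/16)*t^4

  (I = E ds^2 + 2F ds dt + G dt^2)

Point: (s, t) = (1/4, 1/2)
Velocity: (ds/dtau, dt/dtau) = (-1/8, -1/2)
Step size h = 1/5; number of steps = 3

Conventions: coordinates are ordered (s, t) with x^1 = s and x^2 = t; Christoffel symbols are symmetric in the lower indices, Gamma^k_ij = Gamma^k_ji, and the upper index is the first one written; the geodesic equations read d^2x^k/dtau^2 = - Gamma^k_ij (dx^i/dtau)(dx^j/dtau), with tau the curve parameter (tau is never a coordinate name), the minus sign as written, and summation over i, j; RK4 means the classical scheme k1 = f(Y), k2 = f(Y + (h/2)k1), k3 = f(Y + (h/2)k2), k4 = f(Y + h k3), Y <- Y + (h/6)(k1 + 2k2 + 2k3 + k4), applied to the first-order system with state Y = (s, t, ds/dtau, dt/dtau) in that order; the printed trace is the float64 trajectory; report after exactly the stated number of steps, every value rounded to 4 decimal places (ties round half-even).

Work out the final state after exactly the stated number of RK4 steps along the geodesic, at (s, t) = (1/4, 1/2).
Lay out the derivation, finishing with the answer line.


f(Y) = (ds/dtau, dt/dtau, -Gamma^s_ij Y'^i Y'^j, -Gamma^t_ij Y'^i Y'^j) with the Gammas evaluated at the stage position; h = 0.200000; intermediate values shown to 6 dp
step 0: s = 0.2500, t = 0.5000, ds/dtau = -0.1250, dt/dtau = -0.5000
step 1:
  k1: at (s, t) = (0.250000, 0.500000), (ds/dtau, dt/dtau) = (-0.125000, -0.500000); Gamma_sss = -0.134070, Gamma_sst = 0.085389, Gamma_stt = -0.097722, Gamma_tss = -3.115839, Gamma_tst = 0.099848, Gamma_ttt = -0.078783; k1 = (-0.125000, -0.500000, 0.015852, 0.055900)
  k2: at (s, t) = (0.237500, 0.450000), (ds/dtau, dt/dtau) = (-0.123415, -0.494410); Gamma_sss = -0.101162, Gamma_sst = 0.062315, Gamma_stt = -0.087929, Gamma_tss = -2.669349, Gamma_tst = 0.073452, Gamma_ttt = -0.062047; k2 = (-0.123415, -0.494410, 0.015430, 0.046861)
  k3: at (s, t) = (0.237659, 0.450559), (ds/dtau, dt/dtau) = (-0.123457, -0.495314); Gamma_sss = -0.101483, Gamma_sst = 0.062547, Gamma_stt = -0.088039, Gamma_tss = -2.673799, Gamma_tst = 0.073704, Gamma_ttt = -0.062222; k3 = (-0.123457, -0.495314, 0.015497, 0.047004)
  k4: at (s, t) = (0.225309, 0.400937), (ds/dtau, dt/dtau) = (-0.121901, -0.490599); Gamma_sss = -0.077086, Gamma_sst = 0.044145, Gamma_stt = -0.078319, Gamma_tss = -2.322523, Gamma_tst = 0.055152, Gamma_ttt = -0.048195; k4 = (-0.121901, -0.490599, 0.014716, 0.039515)
  Y <- Y + (h/6)(k1 + 2k2 + 2k3 + k4): s = 0.2253, t = 0.4010, ds/dtau = -0.1219, dt/dtau = -0.4906
step 2:
  k1: at (s, t) = (0.225312, 0.400998), (ds/dtau, dt/dtau) = (-0.121919, -0.490562); Gamma_sss = -0.077109, Gamma_sst = 0.044165, Gamma_stt = -0.078330, Gamma_tss = -2.322904, Gamma_tst = 0.055169, Gamma_ttt = -0.048209; k1 = (-0.121919, -0.490562, 0.014713, 0.039531)
  k2: at (s, t) = (0.213120, 0.351942), (ds/dtau, dt/dtau) = (-0.120448, -0.486609); Gamma_sss = -0.059262, Gamma_sst = 0.029945, Gamma_stt = -0.068738, Gamma_tss = -2.054140, Gamma_tst = 0.042462, Gamma_ttt = -0.036666; k2 = (-0.120448, -0.486609, 0.013626, 0.033505)
  k3: at (s, t) = (0.213267, 0.352338), (ds/dtau, dt/dtau) = (-0.120557, -0.487211); Gamma_sss = -0.059394, Gamma_sst = 0.030045, Gamma_stt = -0.068816, Gamma_tss = -2.056027, Gamma_tst = 0.042555, Gamma_ttt = -0.036755; k3 = (-0.120557, -0.487211, 0.013669, 0.033608)
  k4: at (s, t) = (0.201201, 0.303556), (ds/dtau, dt/dtau) = (-0.119186, -0.483840); Gamma_sss = -0.046293, Gamma_sst = 0.019317, Gamma_stt = -0.059306, Gamma_tss = -1.854703, Gamma_tst = 0.033923, Gamma_ttt = -0.027324; k4 = (-0.119186, -0.483840, 0.012313, 0.028831)
  Y <- Y + (h/6)(k1 + 2k2 + 2k3 + k4): s = 0.2012, t = 0.3036, ds/dtau = -0.1192, dt/dtau = -0.4838
step 3:
  k1: at (s, t) = (0.201208, 0.303597), (ds/dtau, dt/dtau) = (-0.119199, -0.483809); Gamma_sss = -0.046302, Gamma_sst = 0.019324, Gamma_stt = -0.059314, Gamma_tss = -1.854847, Gamma_tst = 0.033929, Gamma_ttt = -0.027331; k1 = (-0.119199, -0.483809, 0.012313, 0.028838)
  k2: at (s, t) = (0.189288, 0.255216), (ds/dtau, dt/dtau) = (-0.117968, -0.480925); Gamma_sss = -0.036742, Gamma_sst = 0.011597, Gamma_stt = -0.049918, Gamma_tss = -1.710598, Gamma_tst = 0.028149, Gamma_ttt = -0.019775; k2 = (-0.117968, -0.480925, 0.010741, 0.025185)
  k3: at (s, t) = (0.189411, 0.255505), (ds/dtau, dt/dtau) = (-0.118125, -0.481290); Gamma_sss = -0.036798, Gamma_sst = 0.011635, Gamma_stt = -0.049975, Gamma_tss = -1.711314, Gamma_tst = 0.028185, Gamma_ttt = -0.019819; k3 = (-0.118125, -0.481290, 0.010767, 0.025265)
  k4: at (s, t) = (0.177583, 0.207339), (ds/dtau, dt/dtau) = (-0.117045, -0.478756); Gamma_sss = -0.029766, Gamma_sst = 0.006346, Gamma_stt = -0.040657, Gamma_tss = -1.612999, Gamma_tst = 0.024270, Gamma_ttt = -0.013834; k4 = (-0.117045, -0.478756, 0.009015, 0.022548)
  Y <- Y + (h/6)(k1 + 2k2 + 2k3 + k4): s = 0.1776, t = 0.2074, ds/dtau = -0.1171, dt/dtau = -0.4787

Answer: s = 0.1776, t = 0.2074, ds/dtau = -0.1171, dt/dtau = -0.4787


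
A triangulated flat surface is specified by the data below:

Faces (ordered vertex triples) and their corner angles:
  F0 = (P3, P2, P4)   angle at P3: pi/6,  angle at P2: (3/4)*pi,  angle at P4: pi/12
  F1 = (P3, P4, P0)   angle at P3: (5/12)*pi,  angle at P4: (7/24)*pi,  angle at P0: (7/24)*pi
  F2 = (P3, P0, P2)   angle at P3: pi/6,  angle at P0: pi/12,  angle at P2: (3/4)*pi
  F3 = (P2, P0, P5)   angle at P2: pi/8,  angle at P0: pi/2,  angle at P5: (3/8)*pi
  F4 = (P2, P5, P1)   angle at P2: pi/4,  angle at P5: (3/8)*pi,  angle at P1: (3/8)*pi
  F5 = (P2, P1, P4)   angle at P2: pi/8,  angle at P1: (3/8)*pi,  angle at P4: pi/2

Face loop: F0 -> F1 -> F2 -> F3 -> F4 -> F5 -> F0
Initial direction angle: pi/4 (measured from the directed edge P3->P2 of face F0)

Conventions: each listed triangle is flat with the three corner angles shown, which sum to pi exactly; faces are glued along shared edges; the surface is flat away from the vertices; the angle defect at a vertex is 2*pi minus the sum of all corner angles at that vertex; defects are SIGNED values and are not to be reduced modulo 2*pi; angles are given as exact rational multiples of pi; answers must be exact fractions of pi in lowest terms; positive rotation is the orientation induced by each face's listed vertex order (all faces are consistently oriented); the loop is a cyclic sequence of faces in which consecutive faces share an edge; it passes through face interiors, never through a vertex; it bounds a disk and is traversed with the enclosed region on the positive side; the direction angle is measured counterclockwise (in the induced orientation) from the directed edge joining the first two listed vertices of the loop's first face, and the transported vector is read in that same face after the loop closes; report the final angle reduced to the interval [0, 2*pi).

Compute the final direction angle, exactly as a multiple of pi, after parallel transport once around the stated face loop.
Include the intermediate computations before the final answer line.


enclosed vertex P2: corner angles sum to 2*pi, defect = 2*pi - 2*pi = 0
enclosed vertex P3: corner angles sum to (3/4)*pi, defect = 2*pi - (3/4)*pi = (5/4)*pi
by Gauss-Bonnet the loop rotates the vector by the enclosed defect sum (positive orientation, mod 2*pi)
final angle = pi/4 + (5/4)*pi = (3/2)*pi (mod 2*pi)

Answer: final direction angle = (3/2)*pi


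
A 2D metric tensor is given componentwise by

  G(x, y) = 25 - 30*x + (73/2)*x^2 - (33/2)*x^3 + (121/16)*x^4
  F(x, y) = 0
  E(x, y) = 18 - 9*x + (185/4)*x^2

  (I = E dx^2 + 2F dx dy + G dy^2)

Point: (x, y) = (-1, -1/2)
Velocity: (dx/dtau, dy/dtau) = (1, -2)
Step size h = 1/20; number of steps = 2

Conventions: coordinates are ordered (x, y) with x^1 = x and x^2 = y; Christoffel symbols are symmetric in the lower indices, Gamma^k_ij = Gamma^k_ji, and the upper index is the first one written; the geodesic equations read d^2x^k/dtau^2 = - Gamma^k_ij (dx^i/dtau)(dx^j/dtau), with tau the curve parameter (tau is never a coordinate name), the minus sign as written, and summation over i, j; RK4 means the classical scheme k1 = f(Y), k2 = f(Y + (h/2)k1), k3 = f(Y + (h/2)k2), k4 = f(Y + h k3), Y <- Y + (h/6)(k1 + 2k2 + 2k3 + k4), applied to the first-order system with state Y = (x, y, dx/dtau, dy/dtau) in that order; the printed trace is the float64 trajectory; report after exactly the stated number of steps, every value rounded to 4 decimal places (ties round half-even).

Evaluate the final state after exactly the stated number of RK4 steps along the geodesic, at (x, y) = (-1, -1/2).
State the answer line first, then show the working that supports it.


Answer: x = -0.9249, y = -0.7139, dx/dtau = 0.4711, dy/dtau = -2.2537

f(Y) = (dx/dtau, dy/dtau, -Gamma^x_ij Y'^i Y'^j, -Gamma^y_ij Y'^i Y'^j) with the Gammas evaluated at the stage position; h = 0.050000; intermediate values shown to 6 dp
step 0: x = -1.0000, y = -0.5000, dx/dtau = 1.0000, dy/dtau = -2.0000
step 1:
  k1: at (x, y) = (-1.000000, -0.500000), (dx/dtau, dy/dtau) = (1.000000, -2.000000); Gamma_xxx = -0.692833, Gamma_xxy = 0.000000, Gamma_xyy = 1.247440, Gamma_yxx = 0.000000, Gamma_yxy = -0.790698, Gamma_yyy = 0.000000; k1 = (1.000000, -2.000000, -4.296928, -3.162791)
  k2: at (x, y) = (-0.975000, -0.550000), (dx/dtau, dy/dtau) = (0.892577, -2.079070); Gamma_xxx = -0.701057, Gamma_xxy = 0.000000, Gamma_xyy = 1.245865, Gamma_yxx = 0.000000, Gamma_yxy = -0.793465, Gamma_yyy = 0.000000; k2 = (0.892577, -2.079070, -4.826761, -2.944912)
  k3: at (x, y) = (-0.977686, -0.551977), (dx/dtau, dy/dtau) = (0.879331, -2.073623); Gamma_xxx = -0.700173, Gamma_xxy = 0.000000, Gamma_xyy = 1.246029, Gamma_yxx = 0.000000, Gamma_yxy = -0.793175, Gamma_yyy = 0.000000; k3 = (0.879331, -2.073623, -4.816426, -2.892551)
  k4: at (x, y) = (-0.956033, -0.603681), (dx/dtau, dy/dtau) = (0.759179, -2.144628); Gamma_xxx = -0.707300, Gamma_xxy = 0.000000, Gamma_xyy = 1.244732, Gamma_yxx = 0.000000, Gamma_yxy = -0.795463, Gamma_yyy = 0.000000; k4 = (0.759179, -2.144628, -5.317401, -2.590277)
  Y <- Y + (h/6)(k1 + 2k2 + 2k3 + k4): x = -0.9558, y = -0.6038, dx/dtau = 0.7592, dy/dtau = -2.1452
step 2:
  k1: at (x, y) = (-0.955808, -0.603750), (dx/dtau, dy/dtau) = (0.759161, -2.145233); Gamma_xxx = -0.707374, Gamma_xxy = 0.000000, Gamma_xyy = 1.244719, Gamma_yxx = 0.000000, Gamma_yxy = -0.795487, Gamma_yyy = 0.000000; k1 = (0.759161, -2.145233, -5.320552, -2.591023)
  k2: at (x, y) = (-0.936829, -0.657381), (dx/dtau, dy/dtau) = (0.626147, -2.210009); Gamma_xxx = -0.713614, Gamma_xxy = 0.000000, Gamma_xyy = 1.243637, Gamma_yxx = 0.000000, Gamma_yxy = -0.797393, Gamma_yyy = 0.000000; k2 = (0.626147, -2.210009, -5.794318, -2.206849)
  k3: at (x, y) = (-0.940155, -0.659000), (dx/dtau, dy/dtau) = (0.614303, -2.200404); Gamma_xxx = -0.712521, Gamma_xxy = 0.000000, Gamma_xyy = 1.243823, Gamma_yxx = 0.000000, Gamma_yxy = -0.797066, Gamma_yyy = 0.000000; k3 = (0.614303, -2.200404, -5.753436, -2.154811)
  k4: at (x, y) = (-0.925093, -0.713770), (dx/dtau, dy/dtau) = (0.471489, -2.252974); Gamma_xxx = -0.717465, Gamma_xxy = 0.000000, Gamma_xyy = 1.242992, Gamma_yxx = 0.000000, Gamma_yxy = -0.798522, Gamma_yyy = 0.000000; k4 = (0.471489, -2.252974, -6.149800, -1.696465)
  Y <- Y + (h/6)(k1 + 2k2 + 2k3 + k4): x = -0.9249, y = -0.7139, dx/dtau = 0.4711, dy/dtau = -2.2537


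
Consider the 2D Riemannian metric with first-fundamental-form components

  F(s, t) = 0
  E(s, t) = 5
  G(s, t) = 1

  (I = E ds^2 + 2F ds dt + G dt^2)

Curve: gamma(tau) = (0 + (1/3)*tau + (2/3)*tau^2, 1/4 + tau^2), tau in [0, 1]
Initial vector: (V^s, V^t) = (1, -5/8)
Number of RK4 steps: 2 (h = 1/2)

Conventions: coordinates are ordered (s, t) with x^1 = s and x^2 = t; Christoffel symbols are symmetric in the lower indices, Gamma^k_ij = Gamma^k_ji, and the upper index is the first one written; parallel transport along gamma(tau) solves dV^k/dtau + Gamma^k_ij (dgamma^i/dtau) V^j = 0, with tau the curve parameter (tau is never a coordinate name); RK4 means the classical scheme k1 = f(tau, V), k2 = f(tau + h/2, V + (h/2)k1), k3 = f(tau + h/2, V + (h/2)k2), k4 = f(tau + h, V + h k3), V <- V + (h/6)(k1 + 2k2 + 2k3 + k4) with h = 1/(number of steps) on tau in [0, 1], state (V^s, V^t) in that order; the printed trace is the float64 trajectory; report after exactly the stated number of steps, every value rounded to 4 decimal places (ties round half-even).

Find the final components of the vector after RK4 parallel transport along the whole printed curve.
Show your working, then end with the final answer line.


gamma'(tau) = (1/3 + (4/3)*tau, 2*tau); f(tau, V)^k = -Gamma^k_ij(gamma(tau)) gamma'^i(tau) V^j; h = 1/2; intermediate values shown to 6 dp
curve data and Christoffel symbols at the stage parameters:
  tau = 0.000000: gamma = (0.000000, 0.250000), gamma' = (0.333333, 0.000000); Gamma_sss = 0.000000, Gamma_sst = 0.000000, Gamma_stt = 0.000000, Gamma_tss = 0.000000, Gamma_tst = 0.000000, Gamma_ttt = 0.000000
  tau = 0.250000: gamma = (0.125000, 0.312500), gamma' = (0.666667, 0.500000); Gamma_sss = 0.000000, Gamma_sst = 0.000000, Gamma_stt = 0.000000, Gamma_tss = 0.000000, Gamma_tst = 0.000000, Gamma_ttt = 0.000000
  tau = 0.500000: gamma = (0.333333, 0.500000), gamma' = (1.000000, 1.000000); Gamma_sss = 0.000000, Gamma_sst = 0.000000, Gamma_stt = 0.000000, Gamma_tss = 0.000000, Gamma_tst = 0.000000, Gamma_ttt = 0.000000
  tau = 0.750000: gamma = (0.625000, 0.812500), gamma' = (1.333333, 1.500000); Gamma_sss = 0.000000, Gamma_sst = 0.000000, Gamma_stt = 0.000000, Gamma_tss = 0.000000, Gamma_tst = 0.000000, Gamma_ttt = 0.000000
  tau = 1.000000: gamma = (1.000000, 1.250000), gamma' = (1.666667, 2.000000); Gamma_sss = 0.000000, Gamma_sst = 0.000000, Gamma_stt = 0.000000, Gamma_tss = 0.000000, Gamma_tst = 0.000000, Gamma_ttt = 0.000000
step 0: V^s = 1.0000, V^t = -0.6250
step 1: k1 = (0.000000, 0.000000), k2 = (0.000000, 0.000000), k3 = (0.000000, 0.000000), k4 = (0.000000, 0.000000); V <- V + (h/6)(k1 + 2k2 + 2k3 + k4): V^s = 1.0000, V^t = -0.6250
step 2: k1 = (0.000000, 0.000000), k2 = (0.000000, 0.000000), k3 = (0.000000, 0.000000), k4 = (0.000000, 0.000000); V <- V + (h/6)(k1 + 2k2 + 2k3 + k4): V^s = 1.0000, V^t = -0.6250

Answer: V^s = 1.0000, V^t = -0.6250


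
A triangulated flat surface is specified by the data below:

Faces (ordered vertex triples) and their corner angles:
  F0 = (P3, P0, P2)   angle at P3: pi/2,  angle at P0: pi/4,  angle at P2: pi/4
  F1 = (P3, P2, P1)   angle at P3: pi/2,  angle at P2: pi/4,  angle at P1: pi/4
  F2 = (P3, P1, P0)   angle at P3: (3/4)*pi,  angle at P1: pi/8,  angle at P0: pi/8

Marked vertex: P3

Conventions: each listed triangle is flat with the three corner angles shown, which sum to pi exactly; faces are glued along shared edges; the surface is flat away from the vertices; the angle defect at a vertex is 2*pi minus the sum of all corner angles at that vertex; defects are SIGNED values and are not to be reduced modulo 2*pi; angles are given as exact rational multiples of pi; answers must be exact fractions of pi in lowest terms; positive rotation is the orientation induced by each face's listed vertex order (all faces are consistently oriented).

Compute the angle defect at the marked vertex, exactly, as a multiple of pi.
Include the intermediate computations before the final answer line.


Sum of corner angles at P3: (7/4)*pi
defect = 2*pi - (7/4)*pi

Answer: defect(P3) = pi/4
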